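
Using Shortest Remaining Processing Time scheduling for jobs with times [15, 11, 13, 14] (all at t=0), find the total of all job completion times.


Since all jobs arrive at t=0, SRPT equals SPT ordering.
SPT order: [11, 13, 14, 15]
Completion times:
  Job 1: p=11, C=11
  Job 2: p=13, C=24
  Job 3: p=14, C=38
  Job 4: p=15, C=53
Total completion time = 11 + 24 + 38 + 53 = 126

126


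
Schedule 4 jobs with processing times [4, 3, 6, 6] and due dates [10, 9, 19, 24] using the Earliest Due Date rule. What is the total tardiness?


Sort by due date (EDD order): [(3, 9), (4, 10), (6, 19), (6, 24)]
Compute completion times and tardiness:
  Job 1: p=3, d=9, C=3, tardiness=max(0,3-9)=0
  Job 2: p=4, d=10, C=7, tardiness=max(0,7-10)=0
  Job 3: p=6, d=19, C=13, tardiness=max(0,13-19)=0
  Job 4: p=6, d=24, C=19, tardiness=max(0,19-24)=0
Total tardiness = 0

0


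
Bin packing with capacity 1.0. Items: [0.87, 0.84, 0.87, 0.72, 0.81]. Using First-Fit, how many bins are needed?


Place items sequentially using First-Fit:
  Item 0.87 -> new Bin 1
  Item 0.84 -> new Bin 2
  Item 0.87 -> new Bin 3
  Item 0.72 -> new Bin 4
  Item 0.81 -> new Bin 5
Total bins used = 5

5


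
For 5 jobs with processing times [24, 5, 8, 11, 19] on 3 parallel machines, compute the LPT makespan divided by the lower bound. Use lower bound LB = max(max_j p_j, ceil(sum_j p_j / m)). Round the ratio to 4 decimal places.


LPT order: [24, 19, 11, 8, 5]
Machine loads after assignment: [24, 24, 19]
LPT makespan = 24
Lower bound = max(max_job, ceil(total/3)) = max(24, 23) = 24
Ratio = 24 / 24 = 1.0

1.0


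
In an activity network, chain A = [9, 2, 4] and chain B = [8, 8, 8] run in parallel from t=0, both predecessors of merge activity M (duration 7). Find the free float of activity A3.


ES(A3) = sum of predecessors on chain A = 11
EF(A3) = ES + duration = 11 + 4 = 15
Successor of A3 is M. ES(M) = max(sum(A), sum(B)) = max(15, 24) = 24
Free float = ES(successor) - EF(current) = 24 - 15 = 9

9


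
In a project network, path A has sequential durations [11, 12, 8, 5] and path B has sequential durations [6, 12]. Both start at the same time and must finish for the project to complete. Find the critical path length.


Path A total = 11 + 12 + 8 + 5 = 36
Path B total = 6 + 12 = 18
Critical path = longest path = max(36, 18) = 36

36


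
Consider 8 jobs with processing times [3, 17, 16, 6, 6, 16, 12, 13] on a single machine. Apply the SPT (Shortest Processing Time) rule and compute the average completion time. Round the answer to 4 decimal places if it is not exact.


Sort jobs by processing time (SPT order): [3, 6, 6, 12, 13, 16, 16, 17]
Compute completion times sequentially:
  Job 1: processing = 3, completes at 3
  Job 2: processing = 6, completes at 9
  Job 3: processing = 6, completes at 15
  Job 4: processing = 12, completes at 27
  Job 5: processing = 13, completes at 40
  Job 6: processing = 16, completes at 56
  Job 7: processing = 16, completes at 72
  Job 8: processing = 17, completes at 89
Sum of completion times = 311
Average completion time = 311/8 = 38.875

38.875


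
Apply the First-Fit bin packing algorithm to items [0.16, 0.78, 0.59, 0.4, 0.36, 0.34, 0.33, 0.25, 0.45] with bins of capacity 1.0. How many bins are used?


Place items sequentially using First-Fit:
  Item 0.16 -> new Bin 1
  Item 0.78 -> Bin 1 (now 0.94)
  Item 0.59 -> new Bin 2
  Item 0.4 -> Bin 2 (now 0.99)
  Item 0.36 -> new Bin 3
  Item 0.34 -> Bin 3 (now 0.7)
  Item 0.33 -> new Bin 4
  Item 0.25 -> Bin 3 (now 0.95)
  Item 0.45 -> Bin 4 (now 0.78)
Total bins used = 4

4


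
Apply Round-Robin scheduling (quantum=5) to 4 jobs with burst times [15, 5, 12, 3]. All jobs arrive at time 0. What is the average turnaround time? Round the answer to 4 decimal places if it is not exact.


Time quantum = 5
Execution trace:
  J1 runs 5 units, time = 5
  J2 runs 5 units, time = 10
  J3 runs 5 units, time = 15
  J4 runs 3 units, time = 18
  J1 runs 5 units, time = 23
  J3 runs 5 units, time = 28
  J1 runs 5 units, time = 33
  J3 runs 2 units, time = 35
Finish times: [33, 10, 35, 18]
Average turnaround = 96/4 = 24.0

24.0


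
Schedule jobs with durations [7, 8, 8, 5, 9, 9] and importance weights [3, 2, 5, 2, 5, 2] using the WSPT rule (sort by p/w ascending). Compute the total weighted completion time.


Compute p/w ratios and sort ascending (WSPT): [(8, 5), (9, 5), (7, 3), (5, 2), (8, 2), (9, 2)]
Compute weighted completion times:
  Job (p=8,w=5): C=8, w*C=5*8=40
  Job (p=9,w=5): C=17, w*C=5*17=85
  Job (p=7,w=3): C=24, w*C=3*24=72
  Job (p=5,w=2): C=29, w*C=2*29=58
  Job (p=8,w=2): C=37, w*C=2*37=74
  Job (p=9,w=2): C=46, w*C=2*46=92
Total weighted completion time = 421

421


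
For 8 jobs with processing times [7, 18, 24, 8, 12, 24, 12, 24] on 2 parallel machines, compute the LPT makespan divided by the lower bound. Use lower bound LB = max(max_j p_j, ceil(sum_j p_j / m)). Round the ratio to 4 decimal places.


LPT order: [24, 24, 24, 18, 12, 12, 8, 7]
Machine loads after assignment: [67, 62]
LPT makespan = 67
Lower bound = max(max_job, ceil(total/2)) = max(24, 65) = 65
Ratio = 67 / 65 = 1.0308

1.0308


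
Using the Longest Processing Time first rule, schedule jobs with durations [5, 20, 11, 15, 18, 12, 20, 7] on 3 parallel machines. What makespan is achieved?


Sort jobs in decreasing order (LPT): [20, 20, 18, 15, 12, 11, 7, 5]
Assign each job to the least loaded machine:
  Machine 1: jobs [20, 12, 5], load = 37
  Machine 2: jobs [20, 11, 7], load = 38
  Machine 3: jobs [18, 15], load = 33
Makespan = max load = 38

38


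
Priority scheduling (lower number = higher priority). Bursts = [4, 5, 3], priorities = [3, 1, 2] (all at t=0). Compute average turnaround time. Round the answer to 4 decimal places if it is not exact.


Sort by priority (ascending = highest first):
Order: [(1, 5), (2, 3), (3, 4)]
Completion times:
  Priority 1, burst=5, C=5
  Priority 2, burst=3, C=8
  Priority 3, burst=4, C=12
Average turnaround = 25/3 = 8.3333

8.3333


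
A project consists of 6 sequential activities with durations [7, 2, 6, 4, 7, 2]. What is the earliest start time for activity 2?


Activity 2 starts after activities 1 through 1 complete.
Predecessor durations: [7]
ES = 7 = 7

7


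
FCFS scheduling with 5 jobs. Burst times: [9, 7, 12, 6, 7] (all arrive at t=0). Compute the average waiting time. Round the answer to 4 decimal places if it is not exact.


FCFS order (as given): [9, 7, 12, 6, 7]
Waiting times:
  Job 1: wait = 0
  Job 2: wait = 9
  Job 3: wait = 16
  Job 4: wait = 28
  Job 5: wait = 34
Sum of waiting times = 87
Average waiting time = 87/5 = 17.4

17.4


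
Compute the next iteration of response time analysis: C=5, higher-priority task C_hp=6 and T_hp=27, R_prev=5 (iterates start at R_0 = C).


R_next = C + ceil(R_prev / T_hp) * C_hp
ceil(5 / 27) = ceil(0.1852) = 1
Interference = 1 * 6 = 6
R_next = 5 + 6 = 11

11


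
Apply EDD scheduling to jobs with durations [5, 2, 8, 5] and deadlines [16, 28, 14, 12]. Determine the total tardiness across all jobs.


Sort by due date (EDD order): [(5, 12), (8, 14), (5, 16), (2, 28)]
Compute completion times and tardiness:
  Job 1: p=5, d=12, C=5, tardiness=max(0,5-12)=0
  Job 2: p=8, d=14, C=13, tardiness=max(0,13-14)=0
  Job 3: p=5, d=16, C=18, tardiness=max(0,18-16)=2
  Job 4: p=2, d=28, C=20, tardiness=max(0,20-28)=0
Total tardiness = 2

2


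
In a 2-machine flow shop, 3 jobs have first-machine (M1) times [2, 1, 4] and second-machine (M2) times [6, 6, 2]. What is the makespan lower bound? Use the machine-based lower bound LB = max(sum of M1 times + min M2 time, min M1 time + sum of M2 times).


LB1 = sum(M1 times) + min(M2 times) = 7 + 2 = 9
LB2 = min(M1 times) + sum(M2 times) = 1 + 14 = 15
Lower bound = max(LB1, LB2) = max(9, 15) = 15

15


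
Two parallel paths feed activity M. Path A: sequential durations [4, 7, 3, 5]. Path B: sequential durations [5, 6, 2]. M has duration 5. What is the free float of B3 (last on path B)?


ES(B3) = sum of predecessors on chain B = 11
EF(B3) = ES + duration = 11 + 2 = 13
Successor of B3 is M. ES(M) = max(sum(A), sum(B)) = max(19, 13) = 19
Free float = ES(successor) - EF(current) = 19 - 13 = 6

6


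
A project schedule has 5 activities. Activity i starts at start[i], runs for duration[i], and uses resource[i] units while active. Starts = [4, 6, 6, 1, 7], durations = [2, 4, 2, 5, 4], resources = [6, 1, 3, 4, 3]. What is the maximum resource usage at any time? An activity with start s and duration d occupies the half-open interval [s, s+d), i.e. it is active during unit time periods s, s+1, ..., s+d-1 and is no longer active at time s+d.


Each activity i is active on [start_i, start_i + duration_i).
Compute total resource usage per time slot:
  t=0: active resources = [], total = 0
  t=1: active resources = [4], total = 4
  t=2: active resources = [4], total = 4
  t=3: active resources = [4], total = 4
  t=4: active resources = [6, 4], total = 10
  t=5: active resources = [6, 4], total = 10
  t=6: active resources = [1, 3], total = 4
  t=7: active resources = [1, 3, 3], total = 7
  t=8: active resources = [1, 3], total = 4
  t=9: active resources = [1, 3], total = 4
  t=10: active resources = [3], total = 3
Peak resource demand = 10

10


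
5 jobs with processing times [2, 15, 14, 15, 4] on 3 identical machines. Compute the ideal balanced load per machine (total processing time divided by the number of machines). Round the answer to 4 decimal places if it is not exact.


Total processing time = 2 + 15 + 14 + 15 + 4 = 50
Number of machines = 3
Ideal balanced load = 50 / 3 = 16.6667

16.6667


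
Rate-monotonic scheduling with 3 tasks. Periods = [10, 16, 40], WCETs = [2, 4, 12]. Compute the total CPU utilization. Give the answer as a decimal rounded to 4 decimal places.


Compute individual utilizations (exact fractions):
  Task 1: C/T = 2/10 = 1/5 (approx. 0.2)
  Task 2: C/T = 4/16 = 1/4 (approx. 0.25)
  Task 3: C/T = 12/40 = 3/10 (approx. 0.3)
Total utilization U = 1/5 + 1/4 + 3/10 = 3/4
Rounded to 4 decimal places: U = 0.7500
RM (Liu & Layland) bound for 3 tasks = 0.779763; compare with U = 3/4 (approx. 0.750000)
U <= bound, so schedulable by RM sufficient condition.

0.7500


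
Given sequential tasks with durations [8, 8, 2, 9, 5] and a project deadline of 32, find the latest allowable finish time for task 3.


LF(activity 3) = deadline - sum of successor durations
Successors: activities 4 through 5 with durations [9, 5]
Sum of successor durations = 14
LF = 32 - 14 = 18

18


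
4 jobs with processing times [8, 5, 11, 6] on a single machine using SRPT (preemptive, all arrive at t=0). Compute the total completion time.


Since all jobs arrive at t=0, SRPT equals SPT ordering.
SPT order: [5, 6, 8, 11]
Completion times:
  Job 1: p=5, C=5
  Job 2: p=6, C=11
  Job 3: p=8, C=19
  Job 4: p=11, C=30
Total completion time = 5 + 11 + 19 + 30 = 65

65


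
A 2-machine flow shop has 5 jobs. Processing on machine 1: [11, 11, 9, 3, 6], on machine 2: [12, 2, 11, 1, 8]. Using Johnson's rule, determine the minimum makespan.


Apply Johnson's rule:
  Group 1 (a <= b): [(5, 6, 8), (3, 9, 11), (1, 11, 12)]
  Group 2 (a > b): [(2, 11, 2), (4, 3, 1)]
Optimal job order: [5, 3, 1, 2, 4]
Schedule:
  Job 5: M1 done at 6, M2 done at 14
  Job 3: M1 done at 15, M2 done at 26
  Job 1: M1 done at 26, M2 done at 38
  Job 2: M1 done at 37, M2 done at 40
  Job 4: M1 done at 40, M2 done at 41
Makespan = 41

41


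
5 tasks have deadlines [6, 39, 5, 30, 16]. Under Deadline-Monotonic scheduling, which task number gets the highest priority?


Sort tasks by relative deadline (ascending):
  Task 3: deadline = 5
  Task 1: deadline = 6
  Task 5: deadline = 16
  Task 4: deadline = 30
  Task 2: deadline = 39
Priority order (highest first): [3, 1, 5, 4, 2]
Highest priority task = 3

3


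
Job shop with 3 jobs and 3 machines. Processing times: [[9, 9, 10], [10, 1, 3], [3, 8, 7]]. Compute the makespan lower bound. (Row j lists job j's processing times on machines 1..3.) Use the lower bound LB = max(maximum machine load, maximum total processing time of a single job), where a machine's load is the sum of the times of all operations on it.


Machine loads:
  Machine 1: 9 + 10 + 3 = 22
  Machine 2: 9 + 1 + 8 = 18
  Machine 3: 10 + 3 + 7 = 20
Max machine load = 22
Job totals:
  Job 1: 28
  Job 2: 14
  Job 3: 18
Max job total = 28
Lower bound = max(22, 28) = 28

28


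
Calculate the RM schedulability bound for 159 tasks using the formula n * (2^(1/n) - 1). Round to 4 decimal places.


Compute 2^(1/159) = 1.0043689323
Subtract 1: 1.0043689323 - 1 = 0.0043689323
Multiply by n: 159 * 0.0043689323 = 0.6946602357
Round to 4 dp: 0.6947

0.6947


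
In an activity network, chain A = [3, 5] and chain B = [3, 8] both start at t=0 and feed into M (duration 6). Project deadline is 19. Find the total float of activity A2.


Forward pass: ES(A2) = sum of predecessors on chain A = 3
EF = ES + duration = 3 + 5 = 8
Backward pass: LF(M) = deadline = 19; LS(M) = 19 - 6 = 13
LF(A2) = LS(M) - sum(successors on chain A) = 13 - 0 = 13
LS = LF - duration = 13 - 5 = 8
Total float = LS - ES = 8 - 3 = 5

5


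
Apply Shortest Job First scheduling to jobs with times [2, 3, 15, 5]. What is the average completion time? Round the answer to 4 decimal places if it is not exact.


SJF order (ascending): [2, 3, 5, 15]
Completion times:
  Job 1: burst=2, C=2
  Job 2: burst=3, C=5
  Job 3: burst=5, C=10
  Job 4: burst=15, C=25
Average completion = 42/4 = 10.5

10.5


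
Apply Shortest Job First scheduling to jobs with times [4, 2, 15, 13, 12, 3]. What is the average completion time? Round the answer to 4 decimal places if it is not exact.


SJF order (ascending): [2, 3, 4, 12, 13, 15]
Completion times:
  Job 1: burst=2, C=2
  Job 2: burst=3, C=5
  Job 3: burst=4, C=9
  Job 4: burst=12, C=21
  Job 5: burst=13, C=34
  Job 6: burst=15, C=49
Average completion = 120/6 = 20.0

20.0


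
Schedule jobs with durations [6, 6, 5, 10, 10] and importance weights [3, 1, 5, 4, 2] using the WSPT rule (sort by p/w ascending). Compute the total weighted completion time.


Compute p/w ratios and sort ascending (WSPT): [(5, 5), (6, 3), (10, 4), (10, 2), (6, 1)]
Compute weighted completion times:
  Job (p=5,w=5): C=5, w*C=5*5=25
  Job (p=6,w=3): C=11, w*C=3*11=33
  Job (p=10,w=4): C=21, w*C=4*21=84
  Job (p=10,w=2): C=31, w*C=2*31=62
  Job (p=6,w=1): C=37, w*C=1*37=37
Total weighted completion time = 241

241


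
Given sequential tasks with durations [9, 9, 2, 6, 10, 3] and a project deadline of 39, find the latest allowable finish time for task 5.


LF(activity 5) = deadline - sum of successor durations
Successors: activities 6 through 6 with durations [3]
Sum of successor durations = 3
LF = 39 - 3 = 36

36


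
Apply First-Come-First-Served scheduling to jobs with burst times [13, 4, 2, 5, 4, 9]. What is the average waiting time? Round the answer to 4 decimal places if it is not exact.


FCFS order (as given): [13, 4, 2, 5, 4, 9]
Waiting times:
  Job 1: wait = 0
  Job 2: wait = 13
  Job 3: wait = 17
  Job 4: wait = 19
  Job 5: wait = 24
  Job 6: wait = 28
Sum of waiting times = 101
Average waiting time = 101/6 = 16.8333

16.8333


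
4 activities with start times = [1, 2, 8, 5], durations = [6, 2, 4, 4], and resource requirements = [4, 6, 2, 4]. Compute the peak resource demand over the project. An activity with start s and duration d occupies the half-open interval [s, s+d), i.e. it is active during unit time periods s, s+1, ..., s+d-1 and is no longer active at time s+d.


Each activity i is active on [start_i, start_i + duration_i).
Compute total resource usage per time slot:
  t=0: active resources = [], total = 0
  t=1: active resources = [4], total = 4
  t=2: active resources = [4, 6], total = 10
  t=3: active resources = [4, 6], total = 10
  t=4: active resources = [4], total = 4
  t=5: active resources = [4, 4], total = 8
  t=6: active resources = [4, 4], total = 8
  t=7: active resources = [4], total = 4
  t=8: active resources = [2, 4], total = 6
  t=9: active resources = [2], total = 2
  t=10: active resources = [2], total = 2
  t=11: active resources = [2], total = 2
Peak resource demand = 10

10


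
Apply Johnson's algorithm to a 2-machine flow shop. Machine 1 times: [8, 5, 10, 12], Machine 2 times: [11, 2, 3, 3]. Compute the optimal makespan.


Apply Johnson's rule:
  Group 1 (a <= b): [(1, 8, 11)]
  Group 2 (a > b): [(3, 10, 3), (4, 12, 3), (2, 5, 2)]
Optimal job order: [1, 3, 4, 2]
Schedule:
  Job 1: M1 done at 8, M2 done at 19
  Job 3: M1 done at 18, M2 done at 22
  Job 4: M1 done at 30, M2 done at 33
  Job 2: M1 done at 35, M2 done at 37
Makespan = 37

37


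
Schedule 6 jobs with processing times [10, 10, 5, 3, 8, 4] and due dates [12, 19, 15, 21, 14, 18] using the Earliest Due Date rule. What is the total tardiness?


Sort by due date (EDD order): [(10, 12), (8, 14), (5, 15), (4, 18), (10, 19), (3, 21)]
Compute completion times and tardiness:
  Job 1: p=10, d=12, C=10, tardiness=max(0,10-12)=0
  Job 2: p=8, d=14, C=18, tardiness=max(0,18-14)=4
  Job 3: p=5, d=15, C=23, tardiness=max(0,23-15)=8
  Job 4: p=4, d=18, C=27, tardiness=max(0,27-18)=9
  Job 5: p=10, d=19, C=37, tardiness=max(0,37-19)=18
  Job 6: p=3, d=21, C=40, tardiness=max(0,40-21)=19
Total tardiness = 58

58


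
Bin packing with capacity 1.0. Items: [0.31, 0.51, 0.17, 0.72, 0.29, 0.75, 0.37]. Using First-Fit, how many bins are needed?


Place items sequentially using First-Fit:
  Item 0.31 -> new Bin 1
  Item 0.51 -> Bin 1 (now 0.82)
  Item 0.17 -> Bin 1 (now 0.99)
  Item 0.72 -> new Bin 2
  Item 0.29 -> new Bin 3
  Item 0.75 -> new Bin 4
  Item 0.37 -> Bin 3 (now 0.66)
Total bins used = 4

4


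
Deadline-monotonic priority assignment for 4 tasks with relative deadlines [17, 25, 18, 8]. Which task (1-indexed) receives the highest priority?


Sort tasks by relative deadline (ascending):
  Task 4: deadline = 8
  Task 1: deadline = 17
  Task 3: deadline = 18
  Task 2: deadline = 25
Priority order (highest first): [4, 1, 3, 2]
Highest priority task = 4

4


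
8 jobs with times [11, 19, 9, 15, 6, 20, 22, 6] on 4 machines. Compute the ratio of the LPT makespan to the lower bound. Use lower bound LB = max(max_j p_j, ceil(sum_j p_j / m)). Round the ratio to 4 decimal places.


LPT order: [22, 20, 19, 15, 11, 9, 6, 6]
Machine loads after assignment: [28, 26, 28, 26]
LPT makespan = 28
Lower bound = max(max_job, ceil(total/4)) = max(22, 27) = 27
Ratio = 28 / 27 = 1.037

1.037


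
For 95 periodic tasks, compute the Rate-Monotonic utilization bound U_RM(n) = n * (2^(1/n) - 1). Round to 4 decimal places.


Compute 2^(1/95) = 1.0073229689
Subtract 1: 1.0073229689 - 1 = 0.0073229689
Multiply by n: 95 * 0.0073229689 = 0.6956820455
Round to 4 dp: 0.6957

0.6957


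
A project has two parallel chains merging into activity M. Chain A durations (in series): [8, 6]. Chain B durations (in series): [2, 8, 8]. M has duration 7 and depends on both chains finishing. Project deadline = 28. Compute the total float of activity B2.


Forward pass: ES(B2) = sum of predecessors on chain B = 2
EF = ES + duration = 2 + 8 = 10
Backward pass: LF(M) = deadline = 28; LS(M) = 28 - 7 = 21
LF(B2) = LS(M) - sum(successors on chain B) = 21 - 8 = 13
LS = LF - duration = 13 - 8 = 5
Total float = LS - ES = 5 - 2 = 3

3


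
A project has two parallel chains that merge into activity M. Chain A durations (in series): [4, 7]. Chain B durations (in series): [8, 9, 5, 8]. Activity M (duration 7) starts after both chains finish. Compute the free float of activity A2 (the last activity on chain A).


ES(A2) = sum of predecessors on chain A = 4
EF(A2) = ES + duration = 4 + 7 = 11
Successor of A2 is M. ES(M) = max(sum(A), sum(B)) = max(11, 30) = 30
Free float = ES(successor) - EF(current) = 30 - 11 = 19

19


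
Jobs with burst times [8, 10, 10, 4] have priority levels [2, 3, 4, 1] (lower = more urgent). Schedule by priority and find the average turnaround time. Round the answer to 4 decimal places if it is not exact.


Sort by priority (ascending = highest first):
Order: [(1, 4), (2, 8), (3, 10), (4, 10)]
Completion times:
  Priority 1, burst=4, C=4
  Priority 2, burst=8, C=12
  Priority 3, burst=10, C=22
  Priority 4, burst=10, C=32
Average turnaround = 70/4 = 17.5

17.5


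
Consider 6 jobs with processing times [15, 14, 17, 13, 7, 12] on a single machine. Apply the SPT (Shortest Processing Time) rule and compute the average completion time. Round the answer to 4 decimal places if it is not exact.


Sort jobs by processing time (SPT order): [7, 12, 13, 14, 15, 17]
Compute completion times sequentially:
  Job 1: processing = 7, completes at 7
  Job 2: processing = 12, completes at 19
  Job 3: processing = 13, completes at 32
  Job 4: processing = 14, completes at 46
  Job 5: processing = 15, completes at 61
  Job 6: processing = 17, completes at 78
Sum of completion times = 243
Average completion time = 243/6 = 40.5

40.5


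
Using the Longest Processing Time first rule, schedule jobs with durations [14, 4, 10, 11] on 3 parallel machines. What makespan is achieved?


Sort jobs in decreasing order (LPT): [14, 11, 10, 4]
Assign each job to the least loaded machine:
  Machine 1: jobs [14], load = 14
  Machine 2: jobs [11], load = 11
  Machine 3: jobs [10, 4], load = 14
Makespan = max load = 14

14


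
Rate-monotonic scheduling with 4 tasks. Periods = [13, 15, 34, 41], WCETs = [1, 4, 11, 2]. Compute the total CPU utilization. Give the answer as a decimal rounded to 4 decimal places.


Compute individual utilizations (exact fractions):
  Task 1: C/T = 1/13 (approx. 0.0769)
  Task 2: C/T = 4/15 (approx. 0.2667)
  Task 3: C/T = 11/34 (approx. 0.3235)
  Task 4: C/T = 2/41 (approx. 0.0488)
Total utilization U = 1/13 + 4/15 + 11/34 + 2/41 = 194603/271830
Rounded to 4 decimal places: U = 0.7159
RM (Liu & Layland) bound for 4 tasks = 0.756828; compare with U = 194603/271830 (approx. 0.715900)
U <= bound, so schedulable by RM sufficient condition.

0.7159


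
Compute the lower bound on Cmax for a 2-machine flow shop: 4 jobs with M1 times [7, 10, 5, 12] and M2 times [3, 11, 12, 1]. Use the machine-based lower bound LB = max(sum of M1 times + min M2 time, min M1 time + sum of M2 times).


LB1 = sum(M1 times) + min(M2 times) = 34 + 1 = 35
LB2 = min(M1 times) + sum(M2 times) = 5 + 27 = 32
Lower bound = max(LB1, LB2) = max(35, 32) = 35

35


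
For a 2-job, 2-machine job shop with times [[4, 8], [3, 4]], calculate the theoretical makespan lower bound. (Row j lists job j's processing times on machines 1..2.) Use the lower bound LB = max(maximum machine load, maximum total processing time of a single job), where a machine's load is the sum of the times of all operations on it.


Machine loads:
  Machine 1: 4 + 3 = 7
  Machine 2: 8 + 4 = 12
Max machine load = 12
Job totals:
  Job 1: 12
  Job 2: 7
Max job total = 12
Lower bound = max(12, 12) = 12

12


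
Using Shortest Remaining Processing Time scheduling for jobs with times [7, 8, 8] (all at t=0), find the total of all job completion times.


Since all jobs arrive at t=0, SRPT equals SPT ordering.
SPT order: [7, 8, 8]
Completion times:
  Job 1: p=7, C=7
  Job 2: p=8, C=15
  Job 3: p=8, C=23
Total completion time = 7 + 15 + 23 = 45

45


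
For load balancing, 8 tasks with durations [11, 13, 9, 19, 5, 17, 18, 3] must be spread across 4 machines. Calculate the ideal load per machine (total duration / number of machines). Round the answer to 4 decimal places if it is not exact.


Total processing time = 11 + 13 + 9 + 19 + 5 + 17 + 18 + 3 = 95
Number of machines = 4
Ideal balanced load = 95 / 4 = 23.75

23.75


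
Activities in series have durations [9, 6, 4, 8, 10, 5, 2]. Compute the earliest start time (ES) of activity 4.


Activity 4 starts after activities 1 through 3 complete.
Predecessor durations: [9, 6, 4]
ES = 9 + 6 + 4 = 19

19


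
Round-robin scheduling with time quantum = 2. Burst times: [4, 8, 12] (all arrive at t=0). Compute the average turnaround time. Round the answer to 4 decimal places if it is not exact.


Time quantum = 2
Execution trace:
  J1 runs 2 units, time = 2
  J2 runs 2 units, time = 4
  J3 runs 2 units, time = 6
  J1 runs 2 units, time = 8
  J2 runs 2 units, time = 10
  J3 runs 2 units, time = 12
  J2 runs 2 units, time = 14
  J3 runs 2 units, time = 16
  J2 runs 2 units, time = 18
  J3 runs 2 units, time = 20
  J3 runs 2 units, time = 22
  J3 runs 2 units, time = 24
Finish times: [8, 18, 24]
Average turnaround = 50/3 = 16.6667

16.6667


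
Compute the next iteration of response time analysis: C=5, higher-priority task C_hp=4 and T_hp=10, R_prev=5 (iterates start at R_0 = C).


R_next = C + ceil(R_prev / T_hp) * C_hp
ceil(5 / 10) = ceil(0.5) = 1
Interference = 1 * 4 = 4
R_next = 5 + 4 = 9

9


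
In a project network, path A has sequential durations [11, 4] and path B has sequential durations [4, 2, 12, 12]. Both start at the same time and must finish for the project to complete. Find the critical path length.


Path A total = 11 + 4 = 15
Path B total = 4 + 2 + 12 + 12 = 30
Critical path = longest path = max(15, 30) = 30

30


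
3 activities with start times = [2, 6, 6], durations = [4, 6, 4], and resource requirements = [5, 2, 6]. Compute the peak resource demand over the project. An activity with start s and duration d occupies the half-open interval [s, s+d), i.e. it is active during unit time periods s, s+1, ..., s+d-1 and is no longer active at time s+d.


Each activity i is active on [start_i, start_i + duration_i).
Compute total resource usage per time slot:
  t=0: active resources = [], total = 0
  t=1: active resources = [], total = 0
  t=2: active resources = [5], total = 5
  t=3: active resources = [5], total = 5
  t=4: active resources = [5], total = 5
  t=5: active resources = [5], total = 5
  t=6: active resources = [2, 6], total = 8
  t=7: active resources = [2, 6], total = 8
  t=8: active resources = [2, 6], total = 8
  t=9: active resources = [2, 6], total = 8
  t=10: active resources = [2], total = 2
  t=11: active resources = [2], total = 2
Peak resource demand = 8

8


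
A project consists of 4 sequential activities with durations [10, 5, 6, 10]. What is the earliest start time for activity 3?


Activity 3 starts after activities 1 through 2 complete.
Predecessor durations: [10, 5]
ES = 10 + 5 = 15

15


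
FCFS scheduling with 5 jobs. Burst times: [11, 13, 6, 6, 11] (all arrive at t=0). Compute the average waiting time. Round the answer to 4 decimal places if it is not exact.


FCFS order (as given): [11, 13, 6, 6, 11]
Waiting times:
  Job 1: wait = 0
  Job 2: wait = 11
  Job 3: wait = 24
  Job 4: wait = 30
  Job 5: wait = 36
Sum of waiting times = 101
Average waiting time = 101/5 = 20.2

20.2


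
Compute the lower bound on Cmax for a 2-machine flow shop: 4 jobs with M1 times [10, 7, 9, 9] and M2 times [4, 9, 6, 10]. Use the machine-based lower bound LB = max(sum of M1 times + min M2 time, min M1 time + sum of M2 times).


LB1 = sum(M1 times) + min(M2 times) = 35 + 4 = 39
LB2 = min(M1 times) + sum(M2 times) = 7 + 29 = 36
Lower bound = max(LB1, LB2) = max(39, 36) = 39

39


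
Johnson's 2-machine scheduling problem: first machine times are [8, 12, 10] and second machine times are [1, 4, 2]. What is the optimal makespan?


Apply Johnson's rule:
  Group 1 (a <= b): []
  Group 2 (a > b): [(2, 12, 4), (3, 10, 2), (1, 8, 1)]
Optimal job order: [2, 3, 1]
Schedule:
  Job 2: M1 done at 12, M2 done at 16
  Job 3: M1 done at 22, M2 done at 24
  Job 1: M1 done at 30, M2 done at 31
Makespan = 31

31


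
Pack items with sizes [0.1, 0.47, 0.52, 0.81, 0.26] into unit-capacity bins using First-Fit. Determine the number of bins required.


Place items sequentially using First-Fit:
  Item 0.1 -> new Bin 1
  Item 0.47 -> Bin 1 (now 0.57)
  Item 0.52 -> new Bin 2
  Item 0.81 -> new Bin 3
  Item 0.26 -> Bin 1 (now 0.83)
Total bins used = 3

3


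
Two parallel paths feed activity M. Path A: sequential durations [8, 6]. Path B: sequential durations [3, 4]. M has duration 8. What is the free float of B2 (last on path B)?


ES(B2) = sum of predecessors on chain B = 3
EF(B2) = ES + duration = 3 + 4 = 7
Successor of B2 is M. ES(M) = max(sum(A), sum(B)) = max(14, 7) = 14
Free float = ES(successor) - EF(current) = 14 - 7 = 7

7


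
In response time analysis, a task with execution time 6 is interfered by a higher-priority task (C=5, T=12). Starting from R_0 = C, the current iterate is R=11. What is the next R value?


R_next = C + ceil(R_prev / T_hp) * C_hp
ceil(11 / 12) = ceil(0.9167) = 1
Interference = 1 * 5 = 5
R_next = 6 + 5 = 11
R_next = R_prev, so the iteration has converged (response time = 11).

11


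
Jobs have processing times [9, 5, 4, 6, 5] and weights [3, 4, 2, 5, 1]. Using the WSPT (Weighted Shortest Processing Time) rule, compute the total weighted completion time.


Compute p/w ratios and sort ascending (WSPT): [(6, 5), (5, 4), (4, 2), (9, 3), (5, 1)]
Compute weighted completion times:
  Job (p=6,w=5): C=6, w*C=5*6=30
  Job (p=5,w=4): C=11, w*C=4*11=44
  Job (p=4,w=2): C=15, w*C=2*15=30
  Job (p=9,w=3): C=24, w*C=3*24=72
  Job (p=5,w=1): C=29, w*C=1*29=29
Total weighted completion time = 205

205


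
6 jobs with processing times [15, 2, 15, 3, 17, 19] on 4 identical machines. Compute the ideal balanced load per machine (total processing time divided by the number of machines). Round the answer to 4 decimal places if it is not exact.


Total processing time = 15 + 2 + 15 + 3 + 17 + 19 = 71
Number of machines = 4
Ideal balanced load = 71 / 4 = 17.75

17.75


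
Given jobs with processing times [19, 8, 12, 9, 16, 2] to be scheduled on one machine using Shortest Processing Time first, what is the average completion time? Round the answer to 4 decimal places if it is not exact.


Sort jobs by processing time (SPT order): [2, 8, 9, 12, 16, 19]
Compute completion times sequentially:
  Job 1: processing = 2, completes at 2
  Job 2: processing = 8, completes at 10
  Job 3: processing = 9, completes at 19
  Job 4: processing = 12, completes at 31
  Job 5: processing = 16, completes at 47
  Job 6: processing = 19, completes at 66
Sum of completion times = 175
Average completion time = 175/6 = 29.1667

29.1667


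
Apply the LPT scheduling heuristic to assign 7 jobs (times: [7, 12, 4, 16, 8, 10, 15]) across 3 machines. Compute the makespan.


Sort jobs in decreasing order (LPT): [16, 15, 12, 10, 8, 7, 4]
Assign each job to the least loaded machine:
  Machine 1: jobs [16, 7], load = 23
  Machine 2: jobs [15, 8], load = 23
  Machine 3: jobs [12, 10, 4], load = 26
Makespan = max load = 26

26


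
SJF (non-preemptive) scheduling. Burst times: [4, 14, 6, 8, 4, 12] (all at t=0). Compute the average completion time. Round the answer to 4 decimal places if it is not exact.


SJF order (ascending): [4, 4, 6, 8, 12, 14]
Completion times:
  Job 1: burst=4, C=4
  Job 2: burst=4, C=8
  Job 3: burst=6, C=14
  Job 4: burst=8, C=22
  Job 5: burst=12, C=34
  Job 6: burst=14, C=48
Average completion = 130/6 = 21.6667

21.6667


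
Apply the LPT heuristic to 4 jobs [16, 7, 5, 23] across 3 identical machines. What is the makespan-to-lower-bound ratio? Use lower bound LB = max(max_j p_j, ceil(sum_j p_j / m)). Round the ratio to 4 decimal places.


LPT order: [23, 16, 7, 5]
Machine loads after assignment: [23, 16, 12]
LPT makespan = 23
Lower bound = max(max_job, ceil(total/3)) = max(23, 17) = 23
Ratio = 23 / 23 = 1.0

1.0


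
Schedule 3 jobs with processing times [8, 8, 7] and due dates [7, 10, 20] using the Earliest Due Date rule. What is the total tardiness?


Sort by due date (EDD order): [(8, 7), (8, 10), (7, 20)]
Compute completion times and tardiness:
  Job 1: p=8, d=7, C=8, tardiness=max(0,8-7)=1
  Job 2: p=8, d=10, C=16, tardiness=max(0,16-10)=6
  Job 3: p=7, d=20, C=23, tardiness=max(0,23-20)=3
Total tardiness = 10

10


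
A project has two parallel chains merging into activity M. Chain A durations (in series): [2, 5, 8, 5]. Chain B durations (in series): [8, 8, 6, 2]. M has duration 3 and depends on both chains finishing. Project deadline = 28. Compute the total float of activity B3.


Forward pass: ES(B3) = sum of predecessors on chain B = 16
EF = ES + duration = 16 + 6 = 22
Backward pass: LF(M) = deadline = 28; LS(M) = 28 - 3 = 25
LF(B3) = LS(M) - sum(successors on chain B) = 25 - 2 = 23
LS = LF - duration = 23 - 6 = 17
Total float = LS - ES = 17 - 16 = 1

1


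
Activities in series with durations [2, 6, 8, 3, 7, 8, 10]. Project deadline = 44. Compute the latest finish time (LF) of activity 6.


LF(activity 6) = deadline - sum of successor durations
Successors: activities 7 through 7 with durations [10]
Sum of successor durations = 10
LF = 44 - 10 = 34

34


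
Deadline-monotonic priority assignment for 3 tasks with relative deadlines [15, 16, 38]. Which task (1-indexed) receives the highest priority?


Sort tasks by relative deadline (ascending):
  Task 1: deadline = 15
  Task 2: deadline = 16
  Task 3: deadline = 38
Priority order (highest first): [1, 2, 3]
Highest priority task = 1

1


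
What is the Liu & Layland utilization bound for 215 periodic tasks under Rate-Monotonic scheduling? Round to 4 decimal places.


Compute 2^(1/215) = 1.0032291429
Subtract 1: 1.0032291429 - 1 = 0.0032291429
Multiply by n: 215 * 0.0032291429 = 0.6942657235
Round to 4 dp: 0.6943

0.6943


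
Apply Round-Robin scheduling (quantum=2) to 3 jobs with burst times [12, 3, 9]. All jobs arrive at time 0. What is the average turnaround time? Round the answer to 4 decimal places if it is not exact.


Time quantum = 2
Execution trace:
  J1 runs 2 units, time = 2
  J2 runs 2 units, time = 4
  J3 runs 2 units, time = 6
  J1 runs 2 units, time = 8
  J2 runs 1 units, time = 9
  J3 runs 2 units, time = 11
  J1 runs 2 units, time = 13
  J3 runs 2 units, time = 15
  J1 runs 2 units, time = 17
  J3 runs 2 units, time = 19
  J1 runs 2 units, time = 21
  J3 runs 1 units, time = 22
  J1 runs 2 units, time = 24
Finish times: [24, 9, 22]
Average turnaround = 55/3 = 18.3333

18.3333


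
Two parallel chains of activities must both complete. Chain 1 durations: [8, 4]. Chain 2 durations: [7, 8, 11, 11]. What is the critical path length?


Path A total = 8 + 4 = 12
Path B total = 7 + 8 + 11 + 11 = 37
Critical path = longest path = max(12, 37) = 37

37


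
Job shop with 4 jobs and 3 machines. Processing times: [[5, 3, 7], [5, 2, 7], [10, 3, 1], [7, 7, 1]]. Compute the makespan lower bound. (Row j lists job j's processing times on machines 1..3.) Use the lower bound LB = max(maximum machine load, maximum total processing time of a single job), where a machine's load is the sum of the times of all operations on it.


Machine loads:
  Machine 1: 5 + 5 + 10 + 7 = 27
  Machine 2: 3 + 2 + 3 + 7 = 15
  Machine 3: 7 + 7 + 1 + 1 = 16
Max machine load = 27
Job totals:
  Job 1: 15
  Job 2: 14
  Job 3: 14
  Job 4: 15
Max job total = 15
Lower bound = max(27, 15) = 27

27


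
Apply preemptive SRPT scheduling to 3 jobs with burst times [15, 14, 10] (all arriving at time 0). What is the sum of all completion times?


Since all jobs arrive at t=0, SRPT equals SPT ordering.
SPT order: [10, 14, 15]
Completion times:
  Job 1: p=10, C=10
  Job 2: p=14, C=24
  Job 3: p=15, C=39
Total completion time = 10 + 24 + 39 = 73

73


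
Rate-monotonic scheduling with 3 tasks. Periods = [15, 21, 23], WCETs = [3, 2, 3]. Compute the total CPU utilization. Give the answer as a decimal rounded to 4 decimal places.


Compute individual utilizations (exact fractions):
  Task 1: C/T = 3/15 = 1/5 (approx. 0.2)
  Task 2: C/T = 2/21 (approx. 0.0952)
  Task 3: C/T = 3/23 (approx. 0.1304)
Total utilization U = 1/5 + 2/21 + 3/23 = 1028/2415
Rounded to 4 decimal places: U = 0.4257
RM (Liu & Layland) bound for 3 tasks = 0.779763; compare with U = 1028/2415 (approx. 0.425673)
U <= bound, so schedulable by RM sufficient condition.

0.4257


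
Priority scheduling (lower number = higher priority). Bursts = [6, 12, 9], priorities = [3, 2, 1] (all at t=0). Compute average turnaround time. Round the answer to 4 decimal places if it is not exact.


Sort by priority (ascending = highest first):
Order: [(1, 9), (2, 12), (3, 6)]
Completion times:
  Priority 1, burst=9, C=9
  Priority 2, burst=12, C=21
  Priority 3, burst=6, C=27
Average turnaround = 57/3 = 19.0

19.0


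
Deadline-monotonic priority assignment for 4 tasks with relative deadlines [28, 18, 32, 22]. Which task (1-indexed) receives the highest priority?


Sort tasks by relative deadline (ascending):
  Task 2: deadline = 18
  Task 4: deadline = 22
  Task 1: deadline = 28
  Task 3: deadline = 32
Priority order (highest first): [2, 4, 1, 3]
Highest priority task = 2

2


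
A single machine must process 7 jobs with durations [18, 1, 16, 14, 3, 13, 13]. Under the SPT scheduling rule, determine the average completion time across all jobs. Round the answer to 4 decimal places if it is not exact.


Sort jobs by processing time (SPT order): [1, 3, 13, 13, 14, 16, 18]
Compute completion times sequentially:
  Job 1: processing = 1, completes at 1
  Job 2: processing = 3, completes at 4
  Job 3: processing = 13, completes at 17
  Job 4: processing = 13, completes at 30
  Job 5: processing = 14, completes at 44
  Job 6: processing = 16, completes at 60
  Job 7: processing = 18, completes at 78
Sum of completion times = 234
Average completion time = 234/7 = 33.4286

33.4286


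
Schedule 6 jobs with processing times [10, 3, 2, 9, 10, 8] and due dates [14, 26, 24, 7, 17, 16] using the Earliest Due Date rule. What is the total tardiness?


Sort by due date (EDD order): [(9, 7), (10, 14), (8, 16), (10, 17), (2, 24), (3, 26)]
Compute completion times and tardiness:
  Job 1: p=9, d=7, C=9, tardiness=max(0,9-7)=2
  Job 2: p=10, d=14, C=19, tardiness=max(0,19-14)=5
  Job 3: p=8, d=16, C=27, tardiness=max(0,27-16)=11
  Job 4: p=10, d=17, C=37, tardiness=max(0,37-17)=20
  Job 5: p=2, d=24, C=39, tardiness=max(0,39-24)=15
  Job 6: p=3, d=26, C=42, tardiness=max(0,42-26)=16
Total tardiness = 69

69


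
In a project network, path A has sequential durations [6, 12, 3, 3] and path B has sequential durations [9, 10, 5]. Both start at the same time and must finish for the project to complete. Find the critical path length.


Path A total = 6 + 12 + 3 + 3 = 24
Path B total = 9 + 10 + 5 = 24
Critical path = longest path = max(24, 24) = 24

24


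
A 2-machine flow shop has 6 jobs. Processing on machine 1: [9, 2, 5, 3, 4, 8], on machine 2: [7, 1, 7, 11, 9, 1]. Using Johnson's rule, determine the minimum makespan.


Apply Johnson's rule:
  Group 1 (a <= b): [(4, 3, 11), (5, 4, 9), (3, 5, 7)]
  Group 2 (a > b): [(1, 9, 7), (2, 2, 1), (6, 8, 1)]
Optimal job order: [4, 5, 3, 1, 2, 6]
Schedule:
  Job 4: M1 done at 3, M2 done at 14
  Job 5: M1 done at 7, M2 done at 23
  Job 3: M1 done at 12, M2 done at 30
  Job 1: M1 done at 21, M2 done at 37
  Job 2: M1 done at 23, M2 done at 38
  Job 6: M1 done at 31, M2 done at 39
Makespan = 39

39


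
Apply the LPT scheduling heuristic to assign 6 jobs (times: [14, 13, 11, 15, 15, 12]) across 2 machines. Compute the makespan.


Sort jobs in decreasing order (LPT): [15, 15, 14, 13, 12, 11]
Assign each job to the least loaded machine:
  Machine 1: jobs [15, 14, 11], load = 40
  Machine 2: jobs [15, 13, 12], load = 40
Makespan = max load = 40

40


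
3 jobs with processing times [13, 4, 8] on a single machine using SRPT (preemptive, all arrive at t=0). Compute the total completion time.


Since all jobs arrive at t=0, SRPT equals SPT ordering.
SPT order: [4, 8, 13]
Completion times:
  Job 1: p=4, C=4
  Job 2: p=8, C=12
  Job 3: p=13, C=25
Total completion time = 4 + 12 + 25 = 41

41


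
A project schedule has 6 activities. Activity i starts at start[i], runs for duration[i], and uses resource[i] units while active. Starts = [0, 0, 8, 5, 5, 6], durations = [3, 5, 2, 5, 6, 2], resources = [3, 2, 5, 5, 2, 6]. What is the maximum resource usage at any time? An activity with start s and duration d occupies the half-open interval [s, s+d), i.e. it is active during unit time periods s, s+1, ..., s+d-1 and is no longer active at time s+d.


Each activity i is active on [start_i, start_i + duration_i).
Compute total resource usage per time slot:
  t=0: active resources = [3, 2], total = 5
  t=1: active resources = [3, 2], total = 5
  t=2: active resources = [3, 2], total = 5
  t=3: active resources = [2], total = 2
  t=4: active resources = [2], total = 2
  t=5: active resources = [5, 2], total = 7
  t=6: active resources = [5, 2, 6], total = 13
  t=7: active resources = [5, 2, 6], total = 13
  t=8: active resources = [5, 5, 2], total = 12
  t=9: active resources = [5, 5, 2], total = 12
  t=10: active resources = [2], total = 2
Peak resource demand = 13

13
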